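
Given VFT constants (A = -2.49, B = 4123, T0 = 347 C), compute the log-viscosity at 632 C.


VFT equation: log(eta) = A + B / (T - T0)
  T - T0 = 632 - 347 = 285
  B / (T - T0) = 4123 / 285 = 14.467
  log(eta) = -2.49 + 14.467 = 11.977

11.977


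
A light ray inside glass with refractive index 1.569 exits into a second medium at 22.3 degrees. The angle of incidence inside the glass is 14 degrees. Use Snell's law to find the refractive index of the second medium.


Apply Snell's law: n1 * sin(theta1) = n2 * sin(theta2)
  n2 = n1 * sin(theta1) / sin(theta2)
  sin(14) = 0.241922
  sin(22.3) = 0.379456
  n2 = 1.569 * 0.241922 / 0.379456 = 1.0003

1.0003


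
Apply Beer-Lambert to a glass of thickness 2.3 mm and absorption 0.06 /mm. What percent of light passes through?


Beer-Lambert law: T = exp(-alpha * thickness)
  exponent = -0.06 * 2.3 = -0.138
  T = exp(-0.138) = 0.8711
  Percentage = 0.8711 * 100 = 87.11%

87.11%


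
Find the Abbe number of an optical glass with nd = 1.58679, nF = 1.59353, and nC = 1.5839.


Abbe number formula: Vd = (nd - 1) / (nF - nC)
  nd - 1 = 1.58679 - 1 = 0.58679
  nF - nC = 1.59353 - 1.5839 = 0.00963
  Vd = 0.58679 / 0.00963 = 60.93

60.93


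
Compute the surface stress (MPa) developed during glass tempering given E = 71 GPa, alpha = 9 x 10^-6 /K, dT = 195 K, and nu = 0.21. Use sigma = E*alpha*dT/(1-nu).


Tempering stress: sigma = E * alpha * dT / (1 - nu)
  E (MPa) = 71 * 1000 = 71000
  Numerator = 71000 * (9 x 10^-6) * 195 = 124.605
  Denominator = 1 - 0.21 = 0.79
  sigma = 124.605 / 0.79 = 157.7 MPa

157.7 MPa


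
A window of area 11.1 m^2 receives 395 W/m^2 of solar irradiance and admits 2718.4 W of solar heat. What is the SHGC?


Rearrange Q = Area * SHGC * Irradiance:
  SHGC = Q / (Area * Irradiance)
  SHGC = 2718.4 / (11.1 * 395) = 0.62

0.62


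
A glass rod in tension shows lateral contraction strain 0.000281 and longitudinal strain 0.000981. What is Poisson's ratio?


Poisson's ratio: nu = lateral strain / axial strain
  nu = 0.000281 / 0.000981 = 0.2864

0.2864


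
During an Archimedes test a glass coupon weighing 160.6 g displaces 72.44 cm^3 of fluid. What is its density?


Use the definition of density:
  rho = mass / volume
  rho = 160.6 / 72.44 = 2.217 g/cm^3

2.217 g/cm^3


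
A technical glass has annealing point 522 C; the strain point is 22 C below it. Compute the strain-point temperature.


Strain point = annealing point - difference:
  T_strain = 522 - 22 = 500 C

500 C


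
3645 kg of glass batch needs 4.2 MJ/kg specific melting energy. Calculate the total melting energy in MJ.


Total energy = mass * specific energy
  E = 3645 * 4.2 = 15309 MJ

15309 MJ


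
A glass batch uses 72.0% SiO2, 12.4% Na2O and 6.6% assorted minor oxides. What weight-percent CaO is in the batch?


Pieces sum to 100%:
  CaO = 100 - (SiO2 + Na2O + others)
  CaO = 100 - (72.0 + 12.4 + 6.6) = 9.0%

9.0%


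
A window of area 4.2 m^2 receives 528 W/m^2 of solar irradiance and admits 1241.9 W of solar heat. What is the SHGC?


Rearrange Q = Area * SHGC * Irradiance:
  SHGC = Q / (Area * Irradiance)
  SHGC = 1241.9 / (4.2 * 528) = 0.56

0.56


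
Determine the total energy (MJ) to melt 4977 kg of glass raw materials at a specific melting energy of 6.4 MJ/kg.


Total energy = mass * specific energy
  E = 4977 * 6.4 = 31852.8 MJ

31852.8 MJ


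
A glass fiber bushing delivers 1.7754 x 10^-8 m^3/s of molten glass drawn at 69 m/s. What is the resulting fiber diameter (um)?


Cross-sectional area from continuity:
  A = Q / v = 1.7754 x 10^-8 / 69 = 2.573043 x 10^-10 m^2
Diameter from circular cross-section:
  d = sqrt(4A / pi) * 10^6 (m -> um)
  d = sqrt(4 * 2.573043 x 10^-10 / pi) * 10^6 = 18.1 um

18.1 um


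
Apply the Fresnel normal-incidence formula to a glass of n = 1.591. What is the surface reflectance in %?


Fresnel reflectance at normal incidence:
  R = ((n - 1)/(n + 1))^2
  (n - 1)/(n + 1) = (1.591 - 1)/(1.591 + 1) = 0.228097
  R = 0.228097^2 = 0.0520282
  R(%) = 0.0520282 * 100 = 5.203%

5.203%


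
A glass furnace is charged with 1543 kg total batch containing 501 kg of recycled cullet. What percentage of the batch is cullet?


Cullet ratio = (cullet mass / total batch mass) * 100
  Ratio = 501 / 1543 * 100 = 32.47%

32.47%


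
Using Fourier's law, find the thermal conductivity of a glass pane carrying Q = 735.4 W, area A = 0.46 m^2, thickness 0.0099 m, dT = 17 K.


Fourier's law rearranged: k = Q * t / (A * dT)
  Numerator = 735.4 * 0.0099 = 7.28046
  Denominator = 0.46 * 17 = 7.82
  k = 7.28046 / 7.82 = 0.931 W/mK

0.931 W/mK


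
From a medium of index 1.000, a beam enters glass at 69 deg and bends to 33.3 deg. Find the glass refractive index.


Apply Snell's law: n1 * sin(theta1) = n2 * sin(theta2)
  n2 = n1 * sin(theta1) / sin(theta2)
  sin(69) = 0.93358
  sin(33.3) = 0.549023
  n2 = 1.000 * 0.93358 / 0.549023 = 1.7004

1.7004


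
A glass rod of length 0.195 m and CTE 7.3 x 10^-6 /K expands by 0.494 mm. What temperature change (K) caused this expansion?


Rearrange dL = alpha * L0 * dT for dT:
  dT = dL / (alpha * L0)
  dL (m) = 0.494 / 1000 = 0.000494
  dT = 0.000494 / ((7.3 x 10^-6) * 0.195) = 347.0 K

347.0 K


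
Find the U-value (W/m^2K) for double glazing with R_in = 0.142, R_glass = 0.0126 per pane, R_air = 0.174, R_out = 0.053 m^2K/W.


Total thermal resistance (series):
  R_total = R_in + R_glass + R_air + R_glass + R_out
  R_total = 0.142 + 0.0126 + 0.174 + 0.0126 + 0.053 = 0.3942 m^2K/W
U-value = 1 / R_total = 1 / 0.3942 = 2.537 W/m^2K

2.537 W/m^2K


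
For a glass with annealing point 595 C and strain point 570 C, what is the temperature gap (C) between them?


Gap = T_anneal - T_strain:
  gap = 595 - 570 = 25 C

25 C


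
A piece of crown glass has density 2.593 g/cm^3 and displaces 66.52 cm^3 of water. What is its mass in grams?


Rearrange rho = m / V:
  m = rho * V
  m = 2.593 * 66.52 = 172.486 g

172.486 g


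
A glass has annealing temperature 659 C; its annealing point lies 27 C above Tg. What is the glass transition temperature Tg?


Rearrange T_anneal = Tg + offset for Tg:
  Tg = T_anneal - offset = 659 - 27 = 632 C

632 C


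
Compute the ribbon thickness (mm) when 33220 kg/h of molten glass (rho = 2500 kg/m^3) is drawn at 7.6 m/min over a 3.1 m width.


Ribbon cross-section from mass balance:
  Volume rate = throughput / density = 33220 / 2500 = 13.288 m^3/h
  thickness = volume rate / (speed * 60 * width), i.e.
  thickness = throughput / (60 * speed * width * density) * 1000
  thickness = 33220 / (60 * 7.6 * 3.1 * 2500) * 1000 = 9.4 mm

9.4 mm


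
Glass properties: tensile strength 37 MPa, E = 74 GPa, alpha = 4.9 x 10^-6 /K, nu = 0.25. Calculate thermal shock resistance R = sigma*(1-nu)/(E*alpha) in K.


Thermal shock resistance: R = sigma * (1 - nu) / (E * alpha)
  Numerator = 37 * (1 - 0.25) = 27.75
  Denominator = 74 * 1000 * (4.9 x 10^-6) = 0.3626
  R = 27.75 / 0.3626 = 76.5 K

76.5 K


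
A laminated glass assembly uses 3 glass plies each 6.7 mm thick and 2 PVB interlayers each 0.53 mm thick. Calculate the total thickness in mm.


Total thickness = glass contribution + PVB contribution
  Glass: 3 * 6.7 = 20.1 mm
  PVB: 2 * 0.53 = 1.06 mm
  Total = 20.1 + 1.06 = 21.16 mm

21.16 mm


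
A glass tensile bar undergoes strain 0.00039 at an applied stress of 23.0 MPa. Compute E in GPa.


Young's modulus: E = stress / strain
  E = 23.0 MPa / 0.00039 = 58974.36 MPa
Convert to GPa: 58974.36 / 1000 = 58.97 GPa

58.97 GPa


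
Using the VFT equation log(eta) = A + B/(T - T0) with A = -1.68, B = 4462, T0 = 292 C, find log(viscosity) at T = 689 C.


VFT equation: log(eta) = A + B / (T - T0)
  T - T0 = 689 - 292 = 397
  B / (T - T0) = 4462 / 397 = 11.239
  log(eta) = -1.68 + 11.239 = 9.559

9.559


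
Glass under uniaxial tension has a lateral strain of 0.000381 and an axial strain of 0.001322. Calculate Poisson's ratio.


Poisson's ratio: nu = lateral strain / axial strain
  nu = 0.000381 / 0.001322 = 0.2882

0.2882


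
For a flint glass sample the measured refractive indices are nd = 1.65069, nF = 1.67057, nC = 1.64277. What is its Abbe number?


Abbe number formula: Vd = (nd - 1) / (nF - nC)
  nd - 1 = 1.65069 - 1 = 0.65069
  nF - nC = 1.67057 - 1.64277 = 0.0278
  Vd = 0.65069 / 0.0278 = 23.41

23.41


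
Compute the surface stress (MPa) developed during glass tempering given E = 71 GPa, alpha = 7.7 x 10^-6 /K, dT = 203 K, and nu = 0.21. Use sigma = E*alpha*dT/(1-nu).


Tempering stress: sigma = E * alpha * dT / (1 - nu)
  E (MPa) = 71 * 1000 = 71000
  Numerator = 71000 * (7.7 x 10^-6) * 203 = 110.9801
  Denominator = 1 - 0.21 = 0.79
  sigma = 110.9801 / 0.79 = 140.5 MPa

140.5 MPa


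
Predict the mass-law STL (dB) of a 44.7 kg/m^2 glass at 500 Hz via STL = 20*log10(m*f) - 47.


Mass law: STL = 20 * log10(m * f) - 47
  m * f = 44.7 * 500 = 22350
  log10(22350) = 4.34928
  STL = 20 * 4.34928 - 47 = 86.9856 - 47 = 40.0 dB

40.0 dB


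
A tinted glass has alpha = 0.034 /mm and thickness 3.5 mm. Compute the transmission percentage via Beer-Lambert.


Beer-Lambert law: T = exp(-alpha * thickness)
  exponent = -0.034 * 3.5 = -0.119
  T = exp(-0.119) = 0.8878
  Percentage = 0.8878 * 100 = 88.78%

88.78%


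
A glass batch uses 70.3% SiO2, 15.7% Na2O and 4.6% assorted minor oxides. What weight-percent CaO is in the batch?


Pieces sum to 100%:
  CaO = 100 - (SiO2 + Na2O + others)
  CaO = 100 - (70.3 + 15.7 + 4.6) = 9.4%

9.4%


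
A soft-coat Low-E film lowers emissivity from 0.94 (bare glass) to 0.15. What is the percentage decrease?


Percentage reduction = (1 - coated/uncoated) * 100
  Ratio = 0.15 / 0.94 = 0.1596
  Reduction = (1 - 0.1596) * 100 = 84.0%

84.0%


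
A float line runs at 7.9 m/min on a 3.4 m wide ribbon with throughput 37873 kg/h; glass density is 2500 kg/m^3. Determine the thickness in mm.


Ribbon cross-section from mass balance:
  Volume rate = throughput / density = 37873 / 2500 = 15.1492 m^3/h
  thickness = volume rate / (speed * 60 * width), i.e.
  thickness = throughput / (60 * speed * width * density) * 1000
  thickness = 37873 / (60 * 7.9 * 3.4 * 2500) * 1000 = 9.4 mm

9.4 mm


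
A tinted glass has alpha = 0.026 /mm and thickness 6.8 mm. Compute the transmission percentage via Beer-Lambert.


Beer-Lambert law: T = exp(-alpha * thickness)
  exponent = -0.026 * 6.8 = -0.1768
  T = exp(-0.1768) = 0.8379
  Percentage = 0.8379 * 100 = 83.79%

83.79%


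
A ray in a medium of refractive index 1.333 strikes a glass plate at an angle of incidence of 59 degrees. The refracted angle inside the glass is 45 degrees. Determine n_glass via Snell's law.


Apply Snell's law: n1 * sin(theta1) = n2 * sin(theta2)
  n2 = n1 * sin(theta1) / sin(theta2)
  sin(59) = 0.857167
  sin(45) = 0.707107
  n2 = 1.333 * 0.857167 / 0.707107 = 1.6159

1.6159


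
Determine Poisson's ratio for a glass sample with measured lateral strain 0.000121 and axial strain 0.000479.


Poisson's ratio: nu = lateral strain / axial strain
  nu = 0.000121 / 0.000479 = 0.2526

0.2526


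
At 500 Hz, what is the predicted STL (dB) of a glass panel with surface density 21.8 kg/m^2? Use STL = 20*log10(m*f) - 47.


Mass law: STL = 20 * log10(m * f) - 47
  m * f = 21.8 * 500 = 10900
  log10(10900) = 4.03743
  STL = 20 * 4.03743 - 47 = 80.7486 - 47 = 33.7 dB

33.7 dB


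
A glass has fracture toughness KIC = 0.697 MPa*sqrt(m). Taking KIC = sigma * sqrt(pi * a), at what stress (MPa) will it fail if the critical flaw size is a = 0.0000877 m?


Rearrange KIC = sigma * sqrt(pi * a):
  sigma = KIC / sqrt(pi * a)
  sqrt(pi * 0.0000877) = 0.016599
  sigma = 0.697 / 0.016599 = 41.99 MPa

41.99 MPa


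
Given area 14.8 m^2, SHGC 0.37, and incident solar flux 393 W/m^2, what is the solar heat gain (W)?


Solar heat gain: Q = Area * SHGC * Irradiance
  Q = 14.8 * 0.37 * 393 = 2152.1 W

2152.1 W


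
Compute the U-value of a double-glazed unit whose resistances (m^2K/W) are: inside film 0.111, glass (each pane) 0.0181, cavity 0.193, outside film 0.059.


Total thermal resistance (series):
  R_total = R_in + R_glass + R_air + R_glass + R_out
  R_total = 0.111 + 0.0181 + 0.193 + 0.0181 + 0.059 = 0.3992 m^2K/W
U-value = 1 / R_total = 1 / 0.3992 = 2.505 W/m^2K

2.505 W/m^2K


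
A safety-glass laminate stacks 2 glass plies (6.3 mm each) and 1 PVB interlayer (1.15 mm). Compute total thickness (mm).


Total thickness = glass contribution + PVB contribution
  Glass: 2 * 6.3 = 12.6 mm
  PVB: 1 * 1.15 = 1.15 mm
  Total = 12.6 + 1.15 = 13.75 mm

13.75 mm


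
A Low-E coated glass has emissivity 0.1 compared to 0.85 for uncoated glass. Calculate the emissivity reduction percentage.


Percentage reduction = (1 - coated/uncoated) * 100
  Ratio = 0.1 / 0.85 = 0.1176
  Reduction = (1 - 0.1176) * 100 = 88.2%

88.2%


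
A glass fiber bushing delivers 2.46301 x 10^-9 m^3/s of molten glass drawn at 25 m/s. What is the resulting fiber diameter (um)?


Cross-sectional area from continuity:
  A = Q / v = 2.46301 x 10^-9 / 25 = 9.85204 x 10^-11 m^2
Diameter from circular cross-section:
  d = sqrt(4A / pi) * 10^6 (m -> um)
  d = sqrt(4 * 9.85204 x 10^-11 / pi) * 10^6 = 11.2 um

11.2 um


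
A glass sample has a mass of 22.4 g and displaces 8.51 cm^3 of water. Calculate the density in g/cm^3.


Use the definition of density:
  rho = mass / volume
  rho = 22.4 / 8.51 = 2.632 g/cm^3

2.632 g/cm^3


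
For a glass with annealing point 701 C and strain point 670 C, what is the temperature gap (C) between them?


Gap = T_anneal - T_strain:
  gap = 701 - 670 = 31 C

31 C


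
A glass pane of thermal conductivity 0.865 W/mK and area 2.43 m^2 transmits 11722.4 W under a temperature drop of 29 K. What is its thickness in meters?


Fourier's law: t = k * A * dT / Q
  t = 0.865 * 2.43 * 29 / 11722.4
  t = 60.95655 / 11722.4 = 0.0052 m

0.0052 m


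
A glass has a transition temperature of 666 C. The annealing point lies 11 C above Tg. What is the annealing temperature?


The annealing temperature is Tg plus the offset:
  T_anneal = 666 + 11 = 677 C

677 C


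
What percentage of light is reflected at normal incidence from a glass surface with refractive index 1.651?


Fresnel reflectance at normal incidence:
  R = ((n - 1)/(n + 1))^2
  (n - 1)/(n + 1) = (1.651 - 1)/(1.651 + 1) = 0.245568
  R = 0.245568^2 = 0.0603036
  R(%) = 0.0603036 * 100 = 6.03%

6.03%


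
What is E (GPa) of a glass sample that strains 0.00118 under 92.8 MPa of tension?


Young's modulus: E = stress / strain
  E = 92.8 MPa / 0.00118 = 78644.07 MPa
Convert to GPa: 78644.07 / 1000 = 78.64 GPa

78.64 GPa


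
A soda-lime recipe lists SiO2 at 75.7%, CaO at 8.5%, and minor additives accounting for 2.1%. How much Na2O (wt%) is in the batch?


Pieces sum to 100%:
  Na2O = 100 - (SiO2 + CaO + others)
  Na2O = 100 - (75.7 + 8.5 + 2.1) = 13.7%

13.7%


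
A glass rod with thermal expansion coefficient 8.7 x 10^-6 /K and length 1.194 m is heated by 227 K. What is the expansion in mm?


Thermal expansion formula: dL = alpha * L0 * dT
  dL = (8.7 x 10^-6) * 1.194 * 227 = 0.00235803 m
Convert to mm: 0.00235803 * 1000 = 2.358 mm

2.358 mm


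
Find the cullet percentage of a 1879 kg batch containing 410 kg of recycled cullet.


Cullet ratio = (cullet mass / total batch mass) * 100
  Ratio = 410 / 1879 * 100 = 21.82%

21.82%


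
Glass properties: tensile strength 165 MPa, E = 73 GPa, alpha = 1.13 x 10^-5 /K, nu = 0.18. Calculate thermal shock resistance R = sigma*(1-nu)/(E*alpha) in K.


Thermal shock resistance: R = sigma * (1 - nu) / (E * alpha)
  Numerator = 165 * (1 - 0.18) = 135.3
  Denominator = 73 * 1000 * (1.13 x 10^-5) = 0.8249
  R = 135.3 / 0.8249 = 164.0 K

164.0 K


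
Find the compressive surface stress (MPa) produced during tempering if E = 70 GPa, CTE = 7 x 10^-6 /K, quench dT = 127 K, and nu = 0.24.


Tempering stress: sigma = E * alpha * dT / (1 - nu)
  E (MPa) = 70 * 1000 = 70000
  Numerator = 70000 * (7 x 10^-6) * 127 = 62.23
  Denominator = 1 - 0.24 = 0.76
  sigma = 62.23 / 0.76 = 81.9 MPa

81.9 MPa


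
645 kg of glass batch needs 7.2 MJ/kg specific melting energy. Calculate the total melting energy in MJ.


Total energy = mass * specific energy
  E = 645 * 7.2 = 4644 MJ

4644 MJ


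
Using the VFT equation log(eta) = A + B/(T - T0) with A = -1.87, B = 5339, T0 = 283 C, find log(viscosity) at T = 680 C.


VFT equation: log(eta) = A + B / (T - T0)
  T - T0 = 680 - 283 = 397
  B / (T - T0) = 5339 / 397 = 13.448
  log(eta) = -1.87 + 13.448 = 11.578

11.578


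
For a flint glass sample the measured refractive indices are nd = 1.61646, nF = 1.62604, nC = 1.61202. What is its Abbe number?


Abbe number formula: Vd = (nd - 1) / (nF - nC)
  nd - 1 = 1.61646 - 1 = 0.61646
  nF - nC = 1.62604 - 1.61202 = 0.01402
  Vd = 0.61646 / 0.01402 = 43.97

43.97


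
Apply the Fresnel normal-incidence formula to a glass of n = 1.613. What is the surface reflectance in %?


Fresnel reflectance at normal incidence:
  R = ((n - 1)/(n + 1))^2
  (n - 1)/(n + 1) = (1.613 - 1)/(1.613 + 1) = 0.234596
  R = 0.234596^2 = 0.0550353
  R(%) = 0.0550353 * 100 = 5.504%

5.504%


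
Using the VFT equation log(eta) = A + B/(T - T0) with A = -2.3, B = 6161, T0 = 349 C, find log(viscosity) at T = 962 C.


VFT equation: log(eta) = A + B / (T - T0)
  T - T0 = 962 - 349 = 613
  B / (T - T0) = 6161 / 613 = 10.051
  log(eta) = -2.3 + 10.051 = 7.751

7.751


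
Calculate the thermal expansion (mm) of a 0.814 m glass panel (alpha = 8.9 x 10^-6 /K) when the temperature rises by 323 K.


Thermal expansion formula: dL = alpha * L0 * dT
  dL = (8.9 x 10^-6) * 0.814 * 323 = 0.00234001 m
Convert to mm: 0.00234001 * 1000 = 2.34 mm

2.34 mm


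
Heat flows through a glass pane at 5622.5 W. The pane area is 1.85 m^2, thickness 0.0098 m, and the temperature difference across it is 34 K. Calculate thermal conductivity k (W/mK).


Fourier's law rearranged: k = Q * t / (A * dT)
  Numerator = 5622.5 * 0.0098 = 55.1005
  Denominator = 1.85 * 34 = 62.9
  k = 55.1005 / 62.9 = 0.876 W/mK

0.876 W/mK


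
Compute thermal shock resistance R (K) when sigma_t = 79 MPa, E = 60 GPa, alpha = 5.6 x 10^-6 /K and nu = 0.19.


Thermal shock resistance: R = sigma * (1 - nu) / (E * alpha)
  Numerator = 79 * (1 - 0.19) = 63.99
  Denominator = 60 * 1000 * (5.6 x 10^-6) = 0.336
  R = 63.99 / 0.336 = 190.4 K

190.4 K


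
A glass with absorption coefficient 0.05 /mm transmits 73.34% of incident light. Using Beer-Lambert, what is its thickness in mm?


Rearrange T = exp(-alpha * thickness):
  thickness = -ln(T) / alpha
  T = 73.34/100 = 0.7334
  ln(T) = -0.31006
  -ln(T) = 0.31006
  thickness = 0.31006 / 0.05 = 6.2 mm

6.2 mm


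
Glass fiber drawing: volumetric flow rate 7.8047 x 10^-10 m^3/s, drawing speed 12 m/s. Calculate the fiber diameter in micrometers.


Cross-sectional area from continuity:
  A = Q / v = 7.8047 x 10^-10 / 12 = 6.503917 x 10^-11 m^2
Diameter from circular cross-section:
  d = sqrt(4A / pi) * 10^6 (m -> um)
  d = sqrt(4 * 6.503917 x 10^-11 / pi) * 10^6 = 9.1 um

9.1 um


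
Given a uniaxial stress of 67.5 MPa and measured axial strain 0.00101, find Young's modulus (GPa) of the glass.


Young's modulus: E = stress / strain
  E = 67.5 MPa / 0.00101 = 66831.68 MPa
Convert to GPa: 66831.68 / 1000 = 66.83 GPa

66.83 GPa


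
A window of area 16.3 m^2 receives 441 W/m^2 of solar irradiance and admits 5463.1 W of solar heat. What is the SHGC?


Rearrange Q = Area * SHGC * Irradiance:
  SHGC = Q / (Area * Irradiance)
  SHGC = 5463.1 / (16.3 * 441) = 0.76

0.76


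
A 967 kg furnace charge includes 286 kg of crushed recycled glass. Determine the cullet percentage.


Cullet ratio = (cullet mass / total batch mass) * 100
  Ratio = 286 / 967 * 100 = 29.58%

29.58%


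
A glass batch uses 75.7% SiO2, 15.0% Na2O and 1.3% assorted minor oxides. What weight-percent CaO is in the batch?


Pieces sum to 100%:
  CaO = 100 - (SiO2 + Na2O + others)
  CaO = 100 - (75.7 + 15.0 + 1.3) = 8.0%

8.0%


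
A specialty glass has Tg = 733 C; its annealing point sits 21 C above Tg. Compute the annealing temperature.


The annealing temperature is Tg plus the offset:
  T_anneal = 733 + 21 = 754 C

754 C


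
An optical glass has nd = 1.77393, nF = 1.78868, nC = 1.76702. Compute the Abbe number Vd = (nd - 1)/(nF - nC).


Abbe number formula: Vd = (nd - 1) / (nF - nC)
  nd - 1 = 1.77393 - 1 = 0.77393
  nF - nC = 1.78868 - 1.76702 = 0.02166
  Vd = 0.77393 / 0.02166 = 35.73

35.73


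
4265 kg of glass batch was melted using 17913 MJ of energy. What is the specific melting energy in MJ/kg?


Rearrange E = m * s for s:
  s = E / m
  s = 17913 / 4265 = 4.2 MJ/kg

4.2 MJ/kg


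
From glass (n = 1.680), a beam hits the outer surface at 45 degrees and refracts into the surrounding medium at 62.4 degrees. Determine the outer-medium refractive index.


Apply Snell's law: n1 * sin(theta1) = n2 * sin(theta2)
  n2 = n1 * sin(theta1) / sin(theta2)
  sin(45) = 0.707107
  sin(62.4) = 0.886204
  n2 = 1.680 * 0.707107 / 0.886204 = 1.3405

1.3405


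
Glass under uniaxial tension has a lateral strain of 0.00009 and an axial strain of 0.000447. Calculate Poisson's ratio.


Poisson's ratio: nu = lateral strain / axial strain
  nu = 0.00009 / 0.000447 = 0.2013

0.2013


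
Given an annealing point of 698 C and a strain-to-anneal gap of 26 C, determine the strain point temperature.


Strain point = annealing point - difference:
  T_strain = 698 - 26 = 672 C

672 C


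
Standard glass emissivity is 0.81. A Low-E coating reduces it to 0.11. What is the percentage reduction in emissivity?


Percentage reduction = (1 - coated/uncoated) * 100
  Ratio = 0.11 / 0.81 = 0.1358
  Reduction = (1 - 0.1358) * 100 = 86.4%

86.4%


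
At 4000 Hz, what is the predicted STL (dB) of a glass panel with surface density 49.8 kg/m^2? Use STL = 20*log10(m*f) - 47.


Mass law: STL = 20 * log10(m * f) - 47
  m * f = 49.8 * 4000 = 199200
  log10(199200) = 5.29929
  STL = 20 * 5.29929 - 47 = 105.9858 - 47 = 59.0 dB

59.0 dB


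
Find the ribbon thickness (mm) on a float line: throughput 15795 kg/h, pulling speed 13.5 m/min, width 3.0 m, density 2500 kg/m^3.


Ribbon cross-section from mass balance:
  Volume rate = throughput / density = 15795 / 2500 = 6.318 m^3/h
  thickness = volume rate / (speed * 60 * width), i.e.
  thickness = throughput / (60 * speed * width * density) * 1000
  thickness = 15795 / (60 * 13.5 * 3.0 * 2500) * 1000 = 2.6 mm

2.6 mm


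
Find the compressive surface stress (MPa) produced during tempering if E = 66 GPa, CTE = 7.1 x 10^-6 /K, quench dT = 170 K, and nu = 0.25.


Tempering stress: sigma = E * alpha * dT / (1 - nu)
  E (MPa) = 66 * 1000 = 66000
  Numerator = 66000 * (7.1 x 10^-6) * 170 = 79.662
  Denominator = 1 - 0.25 = 0.75
  sigma = 79.662 / 0.75 = 106.2 MPa

106.2 MPa


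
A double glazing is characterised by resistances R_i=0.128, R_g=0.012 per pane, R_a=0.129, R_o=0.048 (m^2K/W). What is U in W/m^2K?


Total thermal resistance (series):
  R_total = R_in + R_glass + R_air + R_glass + R_out
  R_total = 0.128 + 0.012 + 0.129 + 0.012 + 0.048 = 0.329 m^2K/W
U-value = 1 / R_total = 1 / 0.329 = 3.04 W/m^2K

3.04 W/m^2K


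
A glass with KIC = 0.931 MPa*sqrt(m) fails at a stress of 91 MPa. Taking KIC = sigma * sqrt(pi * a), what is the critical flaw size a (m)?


Rearrange KIC = sigma * sqrt(pi * a):
  sqrt(pi * a) = KIC / sigma
  sqrt(pi * a) = 0.931 / 91 = 0.010231
  a = (KIC / sigma)^2 / pi
  a = 0.010231^2 / pi = 0.0000333 m

0.0000333 m


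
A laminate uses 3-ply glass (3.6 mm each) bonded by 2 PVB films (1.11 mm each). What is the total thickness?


Total thickness = glass contribution + PVB contribution
  Glass: 3 * 3.6 = 10.8 mm
  PVB: 2 * 1.11 = 2.22 mm
  Total = 10.8 + 2.22 = 13.02 mm

13.02 mm


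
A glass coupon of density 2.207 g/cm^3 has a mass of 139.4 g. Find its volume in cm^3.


Rearrange rho = m / V:
  V = m / rho
  V = 139.4 / 2.207 = 63.163 cm^3

63.163 cm^3


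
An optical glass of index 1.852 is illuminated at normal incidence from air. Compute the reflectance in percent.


Fresnel reflectance at normal incidence:
  R = ((n - 1)/(n + 1))^2
  (n - 1)/(n + 1) = (1.852 - 1)/(1.852 + 1) = 0.298738
  R = 0.298738^2 = 0.0892444
  R(%) = 0.0892444 * 100 = 8.924%

8.924%


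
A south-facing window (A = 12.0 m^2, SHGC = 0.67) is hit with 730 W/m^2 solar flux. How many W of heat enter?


Solar heat gain: Q = Area * SHGC * Irradiance
  Q = 12.0 * 0.67 * 730 = 5869.2 W

5869.2 W


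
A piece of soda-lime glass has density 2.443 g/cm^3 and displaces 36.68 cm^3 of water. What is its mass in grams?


Rearrange rho = m / V:
  m = rho * V
  m = 2.443 * 36.68 = 89.609 g

89.609 g


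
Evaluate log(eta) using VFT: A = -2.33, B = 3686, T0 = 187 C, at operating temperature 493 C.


VFT equation: log(eta) = A + B / (T - T0)
  T - T0 = 493 - 187 = 306
  B / (T - T0) = 3686 / 306 = 12.046
  log(eta) = -2.33 + 12.046 = 9.716

9.716


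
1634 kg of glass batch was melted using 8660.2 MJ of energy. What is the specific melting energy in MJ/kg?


Rearrange E = m * s for s:
  s = E / m
  s = 8660.2 / 1634 = 5.3 MJ/kg

5.3 MJ/kg


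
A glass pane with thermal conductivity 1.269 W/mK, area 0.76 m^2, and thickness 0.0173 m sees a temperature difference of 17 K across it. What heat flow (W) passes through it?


Fourier's law: Q = k * A * dT / t
  Q = 1.269 * 0.76 * 17 / 0.0173
  Q = 16.39548 / 0.0173 = 947.7 W

947.7 W


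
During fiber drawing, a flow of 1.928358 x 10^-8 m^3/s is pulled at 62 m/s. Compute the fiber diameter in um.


Cross-sectional area from continuity:
  A = Q / v = 1.928358 x 10^-8 / 62 = 3.110255 x 10^-10 m^2
Diameter from circular cross-section:
  d = sqrt(4A / pi) * 10^6 (m -> um)
  d = sqrt(4 * 3.110255 x 10^-10 / pi) * 10^6 = 19.9 um

19.9 um


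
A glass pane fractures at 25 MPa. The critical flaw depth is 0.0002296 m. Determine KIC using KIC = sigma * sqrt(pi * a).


Fracture toughness: KIC = sigma * sqrt(pi * a)
  pi * a = pi * 0.0002296 = 0.00072131
  sqrt(pi * a) = 0.026857
  KIC = 25 * 0.026857 = 0.671 MPa*sqrt(m)

0.671 MPa*sqrt(m)


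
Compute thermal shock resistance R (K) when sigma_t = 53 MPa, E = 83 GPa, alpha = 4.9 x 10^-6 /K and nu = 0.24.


Thermal shock resistance: R = sigma * (1 - nu) / (E * alpha)
  Numerator = 53 * (1 - 0.24) = 40.28
  Denominator = 83 * 1000 * (4.9 x 10^-6) = 0.4067
  R = 40.28 / 0.4067 = 99.0 K

99.0 K


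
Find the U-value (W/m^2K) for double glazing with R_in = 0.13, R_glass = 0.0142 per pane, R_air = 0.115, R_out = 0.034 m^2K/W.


Total thermal resistance (series):
  R_total = R_in + R_glass + R_air + R_glass + R_out
  R_total = 0.13 + 0.0142 + 0.115 + 0.0142 + 0.034 = 0.3074 m^2K/W
U-value = 1 / R_total = 1 / 0.3074 = 3.253 W/m^2K

3.253 W/m^2K


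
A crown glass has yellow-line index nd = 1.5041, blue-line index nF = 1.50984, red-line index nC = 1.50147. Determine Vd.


Abbe number formula: Vd = (nd - 1) / (nF - nC)
  nd - 1 = 1.5041 - 1 = 0.5041
  nF - nC = 1.50984 - 1.50147 = 0.00837
  Vd = 0.5041 / 0.00837 = 60.23

60.23


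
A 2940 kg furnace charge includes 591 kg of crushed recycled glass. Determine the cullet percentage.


Cullet ratio = (cullet mass / total batch mass) * 100
  Ratio = 591 / 2940 * 100 = 20.1%

20.1%


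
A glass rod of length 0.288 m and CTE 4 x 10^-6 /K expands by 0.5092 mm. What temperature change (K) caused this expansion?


Rearrange dL = alpha * L0 * dT for dT:
  dT = dL / (alpha * L0)
  dL (m) = 0.5092 / 1000 = 0.0005092
  dT = 0.0005092 / ((4 x 10^-6) * 0.288) = 442.0 K

442.0 K


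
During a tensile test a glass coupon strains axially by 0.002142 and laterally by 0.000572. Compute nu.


Poisson's ratio: nu = lateral strain / axial strain
  nu = 0.000572 / 0.002142 = 0.267

0.267


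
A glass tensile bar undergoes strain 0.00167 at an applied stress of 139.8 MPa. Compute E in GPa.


Young's modulus: E = stress / strain
  E = 139.8 MPa / 0.00167 = 83712.57 MPa
Convert to GPa: 83712.57 / 1000 = 83.71 GPa

83.71 GPa


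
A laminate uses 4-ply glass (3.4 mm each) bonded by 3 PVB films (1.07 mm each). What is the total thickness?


Total thickness = glass contribution + PVB contribution
  Glass: 4 * 3.4 = 13.6 mm
  PVB: 3 * 1.07 = 3.21 mm
  Total = 13.6 + 3.21 = 16.81 mm

16.81 mm


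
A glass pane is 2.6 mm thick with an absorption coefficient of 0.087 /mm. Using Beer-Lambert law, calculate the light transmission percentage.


Beer-Lambert law: T = exp(-alpha * thickness)
  exponent = -0.087 * 2.6 = -0.2262
  T = exp(-0.2262) = 0.7976
  Percentage = 0.7976 * 100 = 79.76%

79.76%


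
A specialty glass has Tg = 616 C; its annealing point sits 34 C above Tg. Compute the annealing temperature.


The annealing temperature is Tg plus the offset:
  T_anneal = 616 + 34 = 650 C

650 C


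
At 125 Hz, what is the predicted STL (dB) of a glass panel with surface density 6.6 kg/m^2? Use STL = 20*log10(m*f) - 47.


Mass law: STL = 20 * log10(m * f) - 47
  m * f = 6.6 * 125 = 825
  log10(825) = 2.91645
  STL = 20 * 2.91645 - 47 = 58.329 - 47 = 11.3 dB

11.3 dB


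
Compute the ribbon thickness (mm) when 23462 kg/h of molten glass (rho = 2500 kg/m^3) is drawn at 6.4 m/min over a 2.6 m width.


Ribbon cross-section from mass balance:
  Volume rate = throughput / density = 23462 / 2500 = 9.3848 m^3/h
  thickness = volume rate / (speed * 60 * width), i.e.
  thickness = throughput / (60 * speed * width * density) * 1000
  thickness = 23462 / (60 * 6.4 * 2.6 * 2500) * 1000 = 9.4 mm

9.4 mm


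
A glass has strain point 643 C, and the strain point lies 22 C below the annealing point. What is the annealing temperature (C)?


T_anneal = T_strain + gap:
  T_anneal = 643 + 22 = 665 C

665 C


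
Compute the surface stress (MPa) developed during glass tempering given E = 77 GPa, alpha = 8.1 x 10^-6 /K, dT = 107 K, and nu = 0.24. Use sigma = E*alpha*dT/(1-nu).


Tempering stress: sigma = E * alpha * dT / (1 - nu)
  E (MPa) = 77 * 1000 = 77000
  Numerator = 77000 * (8.1 x 10^-6) * 107 = 66.7359
  Denominator = 1 - 0.24 = 0.76
  sigma = 66.7359 / 0.76 = 87.8 MPa

87.8 MPa


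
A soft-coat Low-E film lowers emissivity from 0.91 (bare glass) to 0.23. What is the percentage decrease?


Percentage reduction = (1 - coated/uncoated) * 100
  Ratio = 0.23 / 0.91 = 0.2527
  Reduction = (1 - 0.2527) * 100 = 74.7%

74.7%


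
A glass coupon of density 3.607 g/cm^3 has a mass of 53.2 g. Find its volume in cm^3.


Rearrange rho = m / V:
  V = m / rho
  V = 53.2 / 3.607 = 14.749 cm^3

14.749 cm^3


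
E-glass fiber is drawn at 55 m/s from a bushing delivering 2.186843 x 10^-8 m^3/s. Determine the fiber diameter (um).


Cross-sectional area from continuity:
  A = Q / v = 2.186843 x 10^-8 / 55 = 3.976078 x 10^-10 m^2
Diameter from circular cross-section:
  d = sqrt(4A / pi) * 10^6 (m -> um)
  d = sqrt(4 * 3.976078 x 10^-10 / pi) * 10^6 = 22.5 um

22.5 um


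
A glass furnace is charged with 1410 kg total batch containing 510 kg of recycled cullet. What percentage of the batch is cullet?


Cullet ratio = (cullet mass / total batch mass) * 100
  Ratio = 510 / 1410 * 100 = 36.17%

36.17%


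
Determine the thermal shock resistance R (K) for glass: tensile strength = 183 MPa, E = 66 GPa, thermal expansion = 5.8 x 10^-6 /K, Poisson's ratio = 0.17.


Thermal shock resistance: R = sigma * (1 - nu) / (E * alpha)
  Numerator = 183 * (1 - 0.17) = 151.89
  Denominator = 66 * 1000 * (5.8 x 10^-6) = 0.3828
  R = 151.89 / 0.3828 = 396.8 K

396.8 K


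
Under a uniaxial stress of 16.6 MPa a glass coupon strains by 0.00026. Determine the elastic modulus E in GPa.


Young's modulus: E = stress / strain
  E = 16.6 MPa / 0.00026 = 63846.15 MPa
Convert to GPa: 63846.15 / 1000 = 63.85 GPa

63.85 GPa


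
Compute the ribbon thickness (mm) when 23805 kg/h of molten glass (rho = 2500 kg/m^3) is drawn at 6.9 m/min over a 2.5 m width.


Ribbon cross-section from mass balance:
  Volume rate = throughput / density = 23805 / 2500 = 9.522 m^3/h
  thickness = volume rate / (speed * 60 * width), i.e.
  thickness = throughput / (60 * speed * width * density) * 1000
  thickness = 23805 / (60 * 6.9 * 2.5 * 2500) * 1000 = 9.2 mm

9.2 mm


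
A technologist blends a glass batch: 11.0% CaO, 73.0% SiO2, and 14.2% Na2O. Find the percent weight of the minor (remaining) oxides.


Sum the three major oxides:
  SiO2 + Na2O + CaO = 73.0 + 14.2 + 11.0 = 98.2%
Subtract from 100%:
  Others = 100 - 98.2 = 1.8%

1.8%


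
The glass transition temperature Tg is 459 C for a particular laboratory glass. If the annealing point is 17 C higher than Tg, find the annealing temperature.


The annealing temperature is Tg plus the offset:
  T_anneal = 459 + 17 = 476 C

476 C


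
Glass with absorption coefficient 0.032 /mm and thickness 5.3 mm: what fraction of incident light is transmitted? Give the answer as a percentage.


Beer-Lambert law: T = exp(-alpha * thickness)
  exponent = -0.032 * 5.3 = -0.1696
  T = exp(-0.1696) = 0.844
  Percentage = 0.844 * 100 = 84.4%

84.4%


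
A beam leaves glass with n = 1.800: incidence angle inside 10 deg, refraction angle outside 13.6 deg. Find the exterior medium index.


Apply Snell's law: n1 * sin(theta1) = n2 * sin(theta2)
  n2 = n1 * sin(theta1) / sin(theta2)
  sin(10) = 0.173648
  sin(13.6) = 0.235142
  n2 = 1.800 * 0.173648 / 0.235142 = 1.3293

1.3293


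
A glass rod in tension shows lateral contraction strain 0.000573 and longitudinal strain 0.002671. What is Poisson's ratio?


Poisson's ratio: nu = lateral strain / axial strain
  nu = 0.000573 / 0.002671 = 0.2145

0.2145


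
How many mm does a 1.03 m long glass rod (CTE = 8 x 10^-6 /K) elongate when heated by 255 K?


Thermal expansion formula: dL = alpha * L0 * dT
  dL = (8 x 10^-6) * 1.03 * 255 = 0.0021012 m
Convert to mm: 0.0021012 * 1000 = 2.1012 mm

2.1012 mm


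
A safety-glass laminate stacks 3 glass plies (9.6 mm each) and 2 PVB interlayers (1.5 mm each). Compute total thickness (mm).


Total thickness = glass contribution + PVB contribution
  Glass: 3 * 9.6 = 28.8 mm
  PVB: 2 * 1.5 = 3.0 mm
  Total = 28.8 + 3.0 = 31.8 mm

31.8 mm


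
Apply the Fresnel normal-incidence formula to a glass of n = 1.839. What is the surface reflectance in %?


Fresnel reflectance at normal incidence:
  R = ((n - 1)/(n + 1))^2
  (n - 1)/(n + 1) = (1.839 - 1)/(1.839 + 1) = 0.295527
  R = 0.295527^2 = 0.0873362
  R(%) = 0.0873362 * 100 = 8.734%

8.734%


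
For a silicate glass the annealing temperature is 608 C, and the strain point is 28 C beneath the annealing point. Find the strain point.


Strain point = annealing point - difference:
  T_strain = 608 - 28 = 580 C

580 C


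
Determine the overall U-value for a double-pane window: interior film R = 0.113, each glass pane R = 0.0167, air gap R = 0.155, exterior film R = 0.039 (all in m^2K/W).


Total thermal resistance (series):
  R_total = R_in + R_glass + R_air + R_glass + R_out
  R_total = 0.113 + 0.0167 + 0.155 + 0.0167 + 0.039 = 0.3404 m^2K/W
U-value = 1 / R_total = 1 / 0.3404 = 2.938 W/m^2K

2.938 W/m^2K


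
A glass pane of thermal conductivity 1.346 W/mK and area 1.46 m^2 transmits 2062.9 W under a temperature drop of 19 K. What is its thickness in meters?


Fourier's law: t = k * A * dT / Q
  t = 1.346 * 1.46 * 19 / 2062.9
  t = 37.33804 / 2062.9 = 0.0181 m

0.0181 m


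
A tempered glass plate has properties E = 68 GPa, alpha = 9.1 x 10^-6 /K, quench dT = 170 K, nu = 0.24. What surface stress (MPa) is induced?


Tempering stress: sigma = E * alpha * dT / (1 - nu)
  E (MPa) = 68 * 1000 = 68000
  Numerator = 68000 * (9.1 x 10^-6) * 170 = 105.196
  Denominator = 1 - 0.24 = 0.76
  sigma = 105.196 / 0.76 = 138.4 MPa

138.4 MPa


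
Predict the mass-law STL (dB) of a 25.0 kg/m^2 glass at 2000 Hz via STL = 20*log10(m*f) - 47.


Mass law: STL = 20 * log10(m * f) - 47
  m * f = 25.0 * 2000 = 50000
  log10(50000) = 4.69897
  STL = 20 * 4.69897 - 47 = 93.9794 - 47 = 47.0 dB

47.0 dB


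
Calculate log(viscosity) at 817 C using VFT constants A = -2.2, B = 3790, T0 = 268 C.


VFT equation: log(eta) = A + B / (T - T0)
  T - T0 = 817 - 268 = 549
  B / (T - T0) = 3790 / 549 = 6.903
  log(eta) = -2.2 + 6.903 = 4.703

4.703


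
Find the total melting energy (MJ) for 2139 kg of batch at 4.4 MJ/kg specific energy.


Total energy = mass * specific energy
  E = 2139 * 4.4 = 9411.6 MJ

9411.6 MJ


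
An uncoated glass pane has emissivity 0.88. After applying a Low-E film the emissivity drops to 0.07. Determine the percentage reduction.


Percentage reduction = (1 - coated/uncoated) * 100
  Ratio = 0.07 / 0.88 = 0.0795
  Reduction = (1 - 0.0795) * 100 = 92.0%

92.0%


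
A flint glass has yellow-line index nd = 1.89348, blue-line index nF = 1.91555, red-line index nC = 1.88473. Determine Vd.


Abbe number formula: Vd = (nd - 1) / (nF - nC)
  nd - 1 = 1.89348 - 1 = 0.89348
  nF - nC = 1.91555 - 1.88473 = 0.03082
  Vd = 0.89348 / 0.03082 = 28.99

28.99


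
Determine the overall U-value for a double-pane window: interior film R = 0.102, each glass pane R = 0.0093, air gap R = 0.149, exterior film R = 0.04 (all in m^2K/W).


Total thermal resistance (series):
  R_total = R_in + R_glass + R_air + R_glass + R_out
  R_total = 0.102 + 0.0093 + 0.149 + 0.0093 + 0.04 = 0.3096 m^2K/W
U-value = 1 / R_total = 1 / 0.3096 = 3.23 W/m^2K

3.23 W/m^2K


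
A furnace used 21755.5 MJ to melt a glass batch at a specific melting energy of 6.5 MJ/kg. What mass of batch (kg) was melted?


Rearrange E = m * s for m:
  m = E / s
  m = 21755.5 / 6.5 = 3347.0 kg

3347.0 kg


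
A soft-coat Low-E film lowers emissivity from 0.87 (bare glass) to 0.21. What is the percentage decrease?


Percentage reduction = (1 - coated/uncoated) * 100
  Ratio = 0.21 / 0.87 = 0.2414
  Reduction = (1 - 0.2414) * 100 = 75.9%

75.9%


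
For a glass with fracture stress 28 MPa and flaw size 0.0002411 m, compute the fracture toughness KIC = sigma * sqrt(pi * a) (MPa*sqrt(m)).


Fracture toughness: KIC = sigma * sqrt(pi * a)
  pi * a = pi * 0.0002411 = 0.000757438
  sqrt(pi * a) = 0.027522
  KIC = 28 * 0.027522 = 0.771 MPa*sqrt(m)

0.771 MPa*sqrt(m)


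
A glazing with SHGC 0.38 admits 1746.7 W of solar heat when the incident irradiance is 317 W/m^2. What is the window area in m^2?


Rearrange Q = Area * SHGC * Irradiance:
  Area = Q / (SHGC * Irradiance)
  Area = 1746.7 / (0.38 * 317) = 14.5 m^2

14.5 m^2


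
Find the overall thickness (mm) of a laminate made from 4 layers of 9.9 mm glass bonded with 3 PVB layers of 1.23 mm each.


Total thickness = glass contribution + PVB contribution
  Glass: 4 * 9.9 = 39.6 mm
  PVB: 3 * 1.23 = 3.69 mm
  Total = 39.6 + 3.69 = 43.29 mm

43.29 mm


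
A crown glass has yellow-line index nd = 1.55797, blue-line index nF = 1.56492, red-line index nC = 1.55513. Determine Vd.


Abbe number formula: Vd = (nd - 1) / (nF - nC)
  nd - 1 = 1.55797 - 1 = 0.55797
  nF - nC = 1.56492 - 1.55513 = 0.00979
  Vd = 0.55797 / 0.00979 = 56.99

56.99


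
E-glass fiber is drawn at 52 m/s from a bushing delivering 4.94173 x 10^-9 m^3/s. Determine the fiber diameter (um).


Cross-sectional area from continuity:
  A = Q / v = 4.94173 x 10^-9 / 52 = 9.503327 x 10^-11 m^2
Diameter from circular cross-section:
  d = sqrt(4A / pi) * 10^6 (m -> um)
  d = sqrt(4 * 9.503327 x 10^-11 / pi) * 10^6 = 11.0 um

11.0 um


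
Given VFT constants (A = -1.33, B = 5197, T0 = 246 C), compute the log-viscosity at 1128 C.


VFT equation: log(eta) = A + B / (T - T0)
  T - T0 = 1128 - 246 = 882
  B / (T - T0) = 5197 / 882 = 5.892
  log(eta) = -1.33 + 5.892 = 4.562

4.562


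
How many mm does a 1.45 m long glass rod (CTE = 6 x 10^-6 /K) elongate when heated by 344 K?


Thermal expansion formula: dL = alpha * L0 * dT
  dL = (6 x 10^-6) * 1.45 * 344 = 0.0029928 m
Convert to mm: 0.0029928 * 1000 = 2.9928 mm

2.9928 mm
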